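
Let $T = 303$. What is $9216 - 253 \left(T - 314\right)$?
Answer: $11999$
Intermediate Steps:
$9216 - 253 \left(T - 314\right) = 9216 - 253 \left(303 - 314\right) = 9216 - 253 \left(-11\right) = 9216 - -2783 = 9216 + 2783 = 11999$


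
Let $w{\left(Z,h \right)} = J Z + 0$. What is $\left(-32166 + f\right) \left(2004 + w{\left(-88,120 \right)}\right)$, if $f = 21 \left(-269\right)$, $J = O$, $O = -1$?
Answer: $-79108980$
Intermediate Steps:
$J = -1$
$w{\left(Z,h \right)} = - Z$ ($w{\left(Z,h \right)} = - Z + 0 = - Z$)
$f = -5649$
$\left(-32166 + f\right) \left(2004 + w{\left(-88,120 \right)}\right) = \left(-32166 - 5649\right) \left(2004 - -88\right) = - 37815 \left(2004 + 88\right) = \left(-37815\right) 2092 = -79108980$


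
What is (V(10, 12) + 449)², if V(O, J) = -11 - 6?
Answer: 186624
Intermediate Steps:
V(O, J) = -17
(V(10, 12) + 449)² = (-17 + 449)² = 432² = 186624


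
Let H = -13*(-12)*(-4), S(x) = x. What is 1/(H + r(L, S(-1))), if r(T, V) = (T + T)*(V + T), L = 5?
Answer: -1/584 ≈ -0.0017123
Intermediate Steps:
r(T, V) = 2*T*(T + V) (r(T, V) = (2*T)*(T + V) = 2*T*(T + V))
H = -624 (H = 156*(-4) = -624)
1/(H + r(L, S(-1))) = 1/(-624 + 2*5*(5 - 1)) = 1/(-624 + 2*5*4) = 1/(-624 + 40) = 1/(-584) = -1/584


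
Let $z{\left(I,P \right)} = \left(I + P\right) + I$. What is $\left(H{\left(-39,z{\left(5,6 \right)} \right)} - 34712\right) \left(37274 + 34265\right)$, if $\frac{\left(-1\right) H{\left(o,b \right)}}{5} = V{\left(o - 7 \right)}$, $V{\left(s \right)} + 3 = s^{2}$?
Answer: $-3239071303$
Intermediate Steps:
$z{\left(I,P \right)} = P + 2 I$
$V{\left(s \right)} = -3 + s^{2}$
$H{\left(o,b \right)} = 15 - 5 \left(-7 + o\right)^{2}$ ($H{\left(o,b \right)} = - 5 \left(-3 + \left(o - 7\right)^{2}\right) = - 5 \left(-3 + \left(-7 + o\right)^{2}\right) = 15 - 5 \left(-7 + o\right)^{2}$)
$\left(H{\left(-39,z{\left(5,6 \right)} \right)} - 34712\right) \left(37274 + 34265\right) = \left(\left(15 - 5 \left(-7 - 39\right)^{2}\right) - 34712\right) \left(37274 + 34265\right) = \left(\left(15 - 5 \left(-46\right)^{2}\right) - 34712\right) 71539 = \left(\left(15 - 10580\right) - 34712\right) 71539 = \left(-10565 - 34712\right) 71539 = \left(-45277\right) 71539 = -3239071303$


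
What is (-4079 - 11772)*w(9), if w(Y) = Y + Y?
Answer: -285318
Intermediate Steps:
w(Y) = 2*Y
(-4079 - 11772)*w(9) = (-4079 - 11772)*(2*9) = -15851*18 = -285318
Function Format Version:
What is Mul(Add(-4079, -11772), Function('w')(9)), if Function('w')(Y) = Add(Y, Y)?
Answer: -285318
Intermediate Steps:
Function('w')(Y) = Mul(2, Y)
Mul(Add(-4079, -11772), Function('w')(9)) = Mul(Add(-4079, -11772), Mul(2, 9)) = Mul(-15851, 18) = -285318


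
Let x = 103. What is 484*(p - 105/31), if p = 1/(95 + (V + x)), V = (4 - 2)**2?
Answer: -5125318/3131 ≈ -1637.0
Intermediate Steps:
V = 4 (V = 2**2 = 4)
p = 1/202 (p = 1/(95 + (4 + 103)) = 1/(95 + 107) = 1/202 ≈ 0.0049505)
484*(p - 105/31) = 484*(1/202 - 105/31) = 484*(-21179/6262) = -5125318/3131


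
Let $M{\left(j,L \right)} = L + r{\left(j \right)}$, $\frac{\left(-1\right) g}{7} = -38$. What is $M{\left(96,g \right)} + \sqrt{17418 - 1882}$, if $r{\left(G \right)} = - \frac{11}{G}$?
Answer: $\frac{25525}{96} + 4 \sqrt{971} \approx 390.53$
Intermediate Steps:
$g = 266$ ($g = \left(-7\right) \left(-38\right) = 266$)
$M{\left(j,L \right)} = L - \frac{11}{j}$
$M{\left(96,g \right)} + \sqrt{17418 - 1882} = \left(266 - \frac{11}{96}\right) + \sqrt{17418 - 1882} = \left(266 - \frac{11}{96}\right) + \sqrt{15536} = \left(266 - \frac{11}{96}\right) + 4 \sqrt{971} = \frac{25525}{96} + 4 \sqrt{971}$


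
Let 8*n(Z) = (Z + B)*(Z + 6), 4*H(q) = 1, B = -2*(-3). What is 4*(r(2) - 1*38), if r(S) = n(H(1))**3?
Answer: 164448849/524288 ≈ 313.66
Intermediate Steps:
B = 6
H(q) = 1/4 (H(q) = (1/4)*1 = 1/4)
n(Z) = (6 + Z)**2/8 (n(Z) = ((Z + 6)*(Z + 6))/8 = ((6 + Z)*(6 + Z))/8 = (6 + Z)**2/8)
r(S) = 244140625/2097152 (r(S) = (9/2 + (1/4)**2/8 + (3/2)*(1/4))**3 = (9/2 + (1/8)*(1/16) + 3/8)**3 = (9/2 + 1/128 + 3/8)**3 = (625/128)**3 = 244140625/2097152)
4*(r(2) - 1*38) = 4*(244140625/2097152 - 1*38) = 4*(244140625/2097152 - 38) = 4*(164448849/2097152) = 164448849/524288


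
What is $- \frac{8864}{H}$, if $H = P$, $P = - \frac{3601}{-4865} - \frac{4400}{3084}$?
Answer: $\frac{33248110560}{2575129} \approx 12911.0$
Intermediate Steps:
$P = - \frac{2575129}{3750915}$ ($P = \left(-3601\right) \left(- \frac{1}{4865}\right) - \frac{1100}{771} = \frac{3601}{4865} - \frac{1100}{771} = - \frac{2575129}{3750915} \approx -0.68653$)
$H = - \frac{2575129}{3750915} \approx -0.68653$
$- \frac{8864}{H} = - \frac{8864}{- \frac{2575129}{3750915}} = \left(-8864\right) \left(- \frac{3750915}{2575129}\right) = \frac{33248110560}{2575129}$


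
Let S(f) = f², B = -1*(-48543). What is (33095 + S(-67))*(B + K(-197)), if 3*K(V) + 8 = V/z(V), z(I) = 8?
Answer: 1824031386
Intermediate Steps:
B = 48543
K(V) = -8/3 + V/24 (K(V) = -8/3 + (V/8)/3 = -8/3 + V/24)
(33095 + S(-67))*(B + K(-197)) = (33095 + (-67)²)*(48543 + (-8/3 + (1/24)*(-197))) = (33095 + 4489)*(48543 + (-8/3 - 197/24)) = 37584*(48543 - 87/8) = 37584*(388257/8) = 1824031386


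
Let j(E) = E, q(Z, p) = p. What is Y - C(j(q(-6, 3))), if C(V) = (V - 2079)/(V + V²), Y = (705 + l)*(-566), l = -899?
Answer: 109977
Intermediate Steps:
Y = 109804 (Y = (705 - 899)*(-566) = -194*(-566) = 109804)
C(V) = (-2079 + V)/(V + V²)
Y - C(j(q(-6, 3))) = 109804 - (-2079 + 3)/(3*(1 + 3)) = 109804 - (-2076)/(3*4) = 109804 - 1*(-173) = 109804 + 173 = 109977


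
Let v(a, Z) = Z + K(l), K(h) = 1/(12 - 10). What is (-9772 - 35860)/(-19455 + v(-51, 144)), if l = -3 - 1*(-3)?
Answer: 91264/38621 ≈ 2.3631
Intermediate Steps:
l = 0 (l = -3 + 3 = 0)
K(h) = ½ (K(h) = 1/2 = ½)
v(a, Z) = ½ + Z (v(a, Z) = Z + ½ = ½ + Z)
(-9772 - 35860)/(-19455 + v(-51, 144)) = (-9772 - 35860)/(-19455 + (½ + 144)) = -45632/(-19455 + 289/2) = -45632/(-38621/2) = -45632*(-2/38621) = 91264/38621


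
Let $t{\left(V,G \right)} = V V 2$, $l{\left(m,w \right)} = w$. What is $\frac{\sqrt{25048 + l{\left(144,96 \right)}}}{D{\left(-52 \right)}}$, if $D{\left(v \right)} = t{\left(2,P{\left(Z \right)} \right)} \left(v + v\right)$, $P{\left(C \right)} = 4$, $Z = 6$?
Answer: $- \frac{\sqrt{6286}}{416} \approx -0.19059$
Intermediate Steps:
$t{\left(V,G \right)} = 2 V^{2}$ ($t{\left(V,G \right)} = V^{2} \cdot 2 = 2 V^{2}$)
$D{\left(v \right)} = 16 v$ ($D{\left(v \right)} = 2 \cdot 2^{2} \left(v + v\right) = 2 \cdot 4 \cdot 2 v = 8 \cdot 2 v = 16 v$)
$\frac{\sqrt{25048 + l{\left(144,96 \right)}}}{D{\left(-52 \right)}} = \frac{\sqrt{25048 + 96}}{16 \left(-52\right)} = \frac{\sqrt{25144}}{-832} = 2 \sqrt{6286} \left(- \frac{1}{832}\right) = - \frac{\sqrt{6286}}{416}$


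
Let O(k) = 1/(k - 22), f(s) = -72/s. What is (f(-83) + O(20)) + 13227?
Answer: 2195743/166 ≈ 13227.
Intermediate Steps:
O(k) = 1/(-22 + k)
(f(-83) + O(20)) + 13227 = (-72/(-83) + 1/(-22 + 20)) + 13227 = (-72*(-1/83) + 1/(-2)) + 13227 = (72/83 - 1/2) + 13227 = 61/166 + 13227 = 2195743/166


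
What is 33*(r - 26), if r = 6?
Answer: -660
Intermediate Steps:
33*(r - 26) = 33*(6 - 26) = 33*(-20) = -660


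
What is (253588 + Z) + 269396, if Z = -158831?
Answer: 364153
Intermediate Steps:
(253588 + Z) + 269396 = (253588 - 158831) + 269396 = 94757 + 269396 = 364153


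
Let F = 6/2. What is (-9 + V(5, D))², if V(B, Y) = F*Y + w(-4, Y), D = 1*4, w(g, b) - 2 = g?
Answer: 1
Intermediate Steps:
F = 3 (F = 6*(½) = 3)
w(g, b) = 2 + g
D = 4
V(B, Y) = -2 + 3*Y (V(B, Y) = 3*Y + (2 - 4) = 3*Y - 2 = -2 + 3*Y)
(-9 + V(5, D))² = (-9 + (-2 + 3*4))² = (-9 + (-2 + 12))² = (-9 + 10)² = 1² = 1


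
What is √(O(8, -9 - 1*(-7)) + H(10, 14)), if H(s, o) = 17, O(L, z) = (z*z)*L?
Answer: 7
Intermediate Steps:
O(L, z) = L*z² (O(L, z) = z²*L = L*z²)
√(O(8, -9 - 1*(-7)) + H(10, 14)) = √(8*(-9 - 1*(-7))² + 17) = √(8*(-9 + 7)² + 17) = √(8*(-2)² + 17) = √(8*4 + 17) = √(32 + 17) = √49 = 7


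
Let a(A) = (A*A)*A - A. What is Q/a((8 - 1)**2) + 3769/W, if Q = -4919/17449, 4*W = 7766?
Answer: 15467974990723/7967925319200 ≈ 1.9413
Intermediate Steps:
W = 3883/2 (W = (1/4)*7766 = 3883/2 ≈ 1941.5)
Q = -4919/17449 (Q = -4919*1/17449 = -4919/17449 ≈ -0.28191)
a(A) = A**3 - A (a(A) = A**2*A - A = A**3 - A)
Q/a((8 - 1)**2) + 3769/W = -4919/(17449*(((8 - 1)**2)**3 - (8 - 1)**2)) + 3769/(3883/2) = -4919/(17449*((7**2)**3 - 1*7**2)) + 3769*(2/3883) = -4919/(17449*(49**3 - 1*49)) + 7538/3883 = -4919/(17449*(117649 - 49)) + 7538/3883 = -4919/17449/117600 + 7538/3883 = -4919/17449*1/117600 + 7538/3883 = -4919/2052002400 + 7538/3883 = 15467974990723/7967925319200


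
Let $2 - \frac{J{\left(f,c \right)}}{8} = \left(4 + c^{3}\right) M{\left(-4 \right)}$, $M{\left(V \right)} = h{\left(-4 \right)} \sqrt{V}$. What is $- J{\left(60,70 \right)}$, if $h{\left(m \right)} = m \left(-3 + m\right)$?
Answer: $-16 + 153665792 i \approx -16.0 + 1.5367 \cdot 10^{8} i$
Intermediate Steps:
$M{\left(V \right)} = 28 \sqrt{V}$ ($M{\left(V \right)} = - 4 \left(-3 - 4\right) \sqrt{V} = \left(-4\right) \left(-7\right) \sqrt{V} = 28 \sqrt{V}$)
$J{\left(f,c \right)} = 16 - 448 i \left(4 + c^{3}\right)$ ($J{\left(f,c \right)} = 16 - 8 \left(4 + c^{3}\right) 28 \sqrt{-4} = 16 - 8 \left(4 + c^{3}\right) 28 \cdot 2 i = 16 - 8 \left(4 + c^{3}\right) 56 i = 16 - 8 \cdot 56 i \left(4 + c^{3}\right) = 16 - 448 i \left(4 + c^{3}\right)$)
$- J{\left(60,70 \right)} = - (16 - 1792 i - 448 i 70^{3}) = - (16 - 1792 i - 448 i 343000) = - (16 - 1792 i - 153664000 i) = - (16 - 153665792 i) = -16 + 153665792 i$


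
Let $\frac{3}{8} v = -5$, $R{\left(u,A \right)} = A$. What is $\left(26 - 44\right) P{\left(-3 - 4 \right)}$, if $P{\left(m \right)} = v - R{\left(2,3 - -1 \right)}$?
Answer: $312$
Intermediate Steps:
$v = - \frac{40}{3}$ ($v = \frac{8}{3} \left(-5\right) = - \frac{40}{3} \approx -13.333$)
$P{\left(m \right)} = - \frac{52}{3}$ ($P{\left(m \right)} = - \frac{40}{3} - \left(3 - -1\right) = - \frac{40}{3} - \left(3 + 1\right) = - \frac{40}{3} - 4 = - \frac{52}{3}$)
$\left(26 - 44\right) P{\left(-3 - 4 \right)} = \left(26 - 44\right) \left(- \frac{52}{3}\right) = \left(-18\right) \left(- \frac{52}{3}\right) = 312$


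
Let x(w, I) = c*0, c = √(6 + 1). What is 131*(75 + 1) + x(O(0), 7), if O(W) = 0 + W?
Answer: 9956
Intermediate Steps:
c = √7 ≈ 2.6458
O(W) = W
x(w, I) = 0 (x(w, I) = √7*0 = 0)
131*(75 + 1) + x(O(0), 7) = 131*(75 + 1) + 0 = 131*76 + 0 = 9956 + 0 = 9956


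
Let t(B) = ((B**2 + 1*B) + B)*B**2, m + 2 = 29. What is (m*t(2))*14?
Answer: 12096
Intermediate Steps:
m = 27 (m = -2 + 29 = 27)
t(B) = B**2*(B**2 + 2*B) (t(B) = ((B**2 + B) + B)*B**2 = ((B + B**2) + B)*B**2 = (B**2 + 2*B)*B**2 = B**2*(B**2 + 2*B))
(m*t(2))*14 = (27*(2**3*(2 + 2)))*14 = (27*(8*4))*14 = (27*32)*14 = 864*14 = 12096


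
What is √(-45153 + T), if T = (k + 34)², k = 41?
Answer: 18*I*√122 ≈ 198.82*I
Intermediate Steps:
T = 5625 (T = (41 + 34)² = 75² = 5625)
√(-45153 + T) = √(-45153 + 5625) = √(-39528) = 18*I*√122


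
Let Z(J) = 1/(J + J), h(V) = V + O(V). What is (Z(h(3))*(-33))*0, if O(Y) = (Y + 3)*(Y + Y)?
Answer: 0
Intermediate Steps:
O(Y) = 2*Y*(3 + Y) (O(Y) = (3 + Y)*(2*Y) = 2*Y*(3 + Y))
h(V) = V + 2*V*(3 + V)
Z(J) = 1/(2*J)
(Z(h(3))*(-33))*0 = ((1/(2*((3*(7 + 2*3)))))*(-33))*0 = ((1/(2*((3*(7 + 6)))))*(-33))*0 = ((1/(2*((3*13))))*(-33))*0 = (((½)/39)*(-33))*0 = (((½)*(1/39))*(-33))*0 = ((1/78)*(-33))*0 = -11/26*0 = 0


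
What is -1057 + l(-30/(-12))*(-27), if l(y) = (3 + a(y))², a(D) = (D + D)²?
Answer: -22225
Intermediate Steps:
a(D) = 4*D² (a(D) = (2*D)² = 4*D²)
l(y) = (3 + 4*y²)²
-1057 + l(-30/(-12))*(-27) = -1057 + (3 + 4*(-30/(-12))²)²*(-27) = -1057 + (3 + 4*(-30*(-1/12))²)²*(-27) = -1057 + (3 + 4*(5/2)²)²*(-27) = -1057 + (3 + 4*(25/4))²*(-27) = -1057 + (3 + 25)²*(-27) = -1057 + 28²*(-27) = -1057 + 784*(-27) = -1057 - 21168 = -22225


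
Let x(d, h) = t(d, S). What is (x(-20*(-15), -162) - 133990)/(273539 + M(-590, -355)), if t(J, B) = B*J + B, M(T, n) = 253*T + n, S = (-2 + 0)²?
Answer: -66393/61957 ≈ -1.0716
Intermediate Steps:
S = 4 (S = (-2)² = 4)
M(T, n) = n + 253*T
t(J, B) = B + B*J
x(d, h) = 4 + 4*d (x(d, h) = 4*(1 + d) = 4 + 4*d)
(x(-20*(-15), -162) - 133990)/(273539 + M(-590, -355)) = ((4 + 4*(-20*(-15))) - 133990)/(273539 + (-355 + 253*(-590))) = ((4 + 4*300) - 133990)/(273539 + (-355 - 149270)) = ((4 + 1200) - 133990)/(273539 - 149625) = (1204 - 133990)/123914 = -132786*1/123914 = -66393/61957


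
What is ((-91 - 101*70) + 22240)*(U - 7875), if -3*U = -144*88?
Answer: -55053429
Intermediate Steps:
U = 4224 (U = -(-48)*88 = -⅓*(-12672) = 4224)
((-91 - 101*70) + 22240)*(U - 7875) = ((-91 - 101*70) + 22240)*(4224 - 7875) = ((-91 - 7070) + 22240)*(-3651) = (-7161 + 22240)*(-3651) = 15079*(-3651) = -55053429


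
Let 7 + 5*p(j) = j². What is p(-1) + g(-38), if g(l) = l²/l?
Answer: -196/5 ≈ -39.200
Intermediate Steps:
g(l) = l
p(j) = -7/5 + j²/5
p(-1) + g(-38) = (-7/5 + (⅕)*(-1)²) - 38 = (-7/5 + (⅕)*1) - 38 = (-7/5 + ⅕) - 38 = -6/5 - 38 = -196/5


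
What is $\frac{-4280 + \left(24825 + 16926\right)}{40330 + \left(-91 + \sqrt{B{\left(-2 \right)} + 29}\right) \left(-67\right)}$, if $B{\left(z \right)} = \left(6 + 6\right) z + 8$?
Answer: $\frac{1739666117}{2155407972} + \frac{2510557 \sqrt{13}}{2155407972} \approx 0.81132$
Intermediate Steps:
$B{\left(z \right)} = 8 + 12 z$ ($B{\left(z \right)} = 12 z + 8 = 8 + 12 z$)
$\frac{-4280 + \left(24825 + 16926\right)}{40330 + \left(-91 + \sqrt{B{\left(-2 \right)} + 29}\right) \left(-67\right)} = \frac{-4280 + \left(24825 + 16926\right)}{40330 + \left(-91 + \sqrt{\left(8 + 12 \left(-2\right)\right) + 29}\right) \left(-67\right)} = \frac{-4280 + 41751}{40330 + \left(-91 + \sqrt{\left(8 - 24\right) + 29}\right) \left(-67\right)} = \frac{37471}{40330 + \left(-91 + \sqrt{-16 + 29}\right) \left(-67\right)} = \frac{37471}{40330 + \left(-91 + \sqrt{13}\right) \left(-67\right)} = \frac{37471}{40330 + \left(6097 - 67 \sqrt{13}\right)} = \frac{37471}{46427 - 67 \sqrt{13}}$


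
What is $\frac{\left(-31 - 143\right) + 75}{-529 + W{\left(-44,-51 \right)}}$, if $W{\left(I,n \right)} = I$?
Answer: $\frac{33}{191} \approx 0.17277$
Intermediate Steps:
$\frac{\left(-31 - 143\right) + 75}{-529 + W{\left(-44,-51 \right)}} = \frac{\left(-31 - 143\right) + 75}{-529 - 44} = \frac{-174 + 75}{-573} = \left(-99\right) \left(- \frac{1}{573}\right) = \frac{33}{191}$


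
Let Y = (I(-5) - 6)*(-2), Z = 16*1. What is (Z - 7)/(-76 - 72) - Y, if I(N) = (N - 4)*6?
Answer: -17769/148 ≈ -120.06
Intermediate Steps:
Z = 16
I(N) = -24 + 6*N (I(N) = (-4 + N)*6 = -24 + 6*N)
Y = 120 (Y = ((-24 + 6*(-5)) - 6)*(-2) = ((-24 - 30) - 6)*(-2) = (-54 - 6)*(-2) = -60*(-2) = 120)
(Z - 7)/(-76 - 72) - Y = (16 - 7)/(-76 - 72) - 1*120 = 9/(-148) - 120 = 9*(-1/148) - 120 = -9/148 - 120 = -17769/148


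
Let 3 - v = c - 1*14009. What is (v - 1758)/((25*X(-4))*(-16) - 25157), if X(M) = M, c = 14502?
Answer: 2248/23557 ≈ 0.095428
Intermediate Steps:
v = -490 (v = 3 - (14502 - 1*14009) = 3 - (14502 - 14009) = 3 - 1*493 = 3 - 493 = -490)
(v - 1758)/((25*X(-4))*(-16) - 25157) = (-490 - 1758)/((25*(-4))*(-16) - 25157) = -2248/(-100*(-16) - 25157) = -2248/(1600 - 25157) = -2248/(-23557) = -2248*(-1/23557) = 2248/23557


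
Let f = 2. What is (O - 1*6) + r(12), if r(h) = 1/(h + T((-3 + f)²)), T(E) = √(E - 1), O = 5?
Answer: -11/12 ≈ -0.91667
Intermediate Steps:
T(E) = √(-1 + E)
r(h) = 1/h (r(h) = 1/(h + √(-1 + (-3 + 2)²)) = 1/(h + √(-1 + (-1)²)) = 1/(h + √(-1 + 1)) = 1/(h + √0) = 1/(h + 0) = 1/h)
(O - 1*6) + r(12) = (5 - 1*6) + 1/12 = (5 - 6) + 1/12 = -1 + 1/12 = -11/12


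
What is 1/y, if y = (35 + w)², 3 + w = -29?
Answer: ⅑ ≈ 0.11111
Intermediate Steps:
w = -32 (w = -3 - 29 = -32)
y = 9 (y = (35 - 32)² = 3² = 9)
1/y = 1/9 = ⅑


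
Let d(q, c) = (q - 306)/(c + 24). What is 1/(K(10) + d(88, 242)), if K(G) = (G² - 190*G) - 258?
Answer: -133/273823 ≈ -0.00048572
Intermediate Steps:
K(G) = -258 + G² - 190*G
d(q, c) = (-306 + q)/(24 + c)
1/(K(10) + d(88, 242)) = 1/((-258 + 10² - 190*10) + (-306 + 88)/(24 + 242)) = 1/((-258 + 100 - 1900) - 218/266) = 1/(-2058 + (1/266)*(-218)) = 1/(-2058 - 109/133) = 1/(-273823/133) = -133/273823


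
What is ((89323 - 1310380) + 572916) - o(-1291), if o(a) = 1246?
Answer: -649387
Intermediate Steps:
((89323 - 1310380) + 572916) - o(-1291) = ((89323 - 1310380) + 572916) - 1*1246 = (-1221057 + 572916) - 1246 = -648141 - 1246 = -649387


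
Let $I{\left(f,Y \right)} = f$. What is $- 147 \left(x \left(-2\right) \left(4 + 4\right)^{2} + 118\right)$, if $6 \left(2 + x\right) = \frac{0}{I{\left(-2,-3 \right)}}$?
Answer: $-54978$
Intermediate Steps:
$x = -2$ ($x = -2 + \frac{0 \frac{1}{-2}}{6} = -2 + \frac{0 \left(- \frac{1}{2}\right)}{6} = -2 + \frac{1}{6} \cdot 0 = -2 + 0 = -2$)
$- 147 \left(x \left(-2\right) \left(4 + 4\right)^{2} + 118\right) = - 147 \left(\left(-2\right) \left(-2\right) \left(4 + 4\right)^{2} + 118\right) = - 147 \left(4 \cdot 8^{2} + 118\right) = - 147 \left(4 \cdot 64 + 118\right) = - 147 \left(256 + 118\right) = \left(-147\right) 374 = -54978$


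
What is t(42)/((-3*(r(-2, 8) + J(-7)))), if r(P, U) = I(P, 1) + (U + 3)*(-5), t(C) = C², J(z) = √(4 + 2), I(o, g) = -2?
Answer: 11172/1081 + 196*√6/1081 ≈ 10.779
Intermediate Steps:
J(z) = √6
r(P, U) = -17 - 5*U (r(P, U) = -2 + (U + 3)*(-5) = -2 + (3 + U)*(-5) = -2 + (-15 - 5*U) = -17 - 5*U)
t(42)/((-3*(r(-2, 8) + J(-7)))) = 42²/((-3*((-17 - 5*8) + √6))) = 1764/((-3*((-17 - 40) + √6))) = 1764/((-3*(-57 + √6))) = 1764/(171 - 3*√6)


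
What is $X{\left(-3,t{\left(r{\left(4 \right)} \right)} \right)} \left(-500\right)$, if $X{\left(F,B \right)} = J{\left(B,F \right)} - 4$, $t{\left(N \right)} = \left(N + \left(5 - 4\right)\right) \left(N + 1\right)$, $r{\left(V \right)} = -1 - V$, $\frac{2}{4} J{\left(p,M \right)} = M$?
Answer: $5000$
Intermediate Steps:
$J{\left(p,M \right)} = 2 M$
$t{\left(N \right)} = \left(1 + N\right)^{2}$ ($t{\left(N \right)} = \left(N + \left(5 - 4\right)\right) \left(1 + N\right) = \left(N + 1\right) \left(1 + N\right) = \left(1 + N\right) \left(1 + N\right) = \left(1 + N\right)^{2}$)
$X{\left(F,B \right)} = -4 + 2 F$ ($X{\left(F,B \right)} = 2 F - 4 = -4 + 2 F$)
$X{\left(-3,t{\left(r{\left(4 \right)} \right)} \right)} \left(-500\right) = \left(-4 + 2 \left(-3\right)\right) \left(-500\right) = \left(-4 - 6\right) \left(-500\right) = \left(-10\right) \left(-500\right) = 5000$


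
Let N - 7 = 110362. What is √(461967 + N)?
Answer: 4*√35771 ≈ 756.53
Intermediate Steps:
N = 110369 (N = 7 + 110362 = 110369)
√(461967 + N) = √(461967 + 110369) = √572336 = 4*√35771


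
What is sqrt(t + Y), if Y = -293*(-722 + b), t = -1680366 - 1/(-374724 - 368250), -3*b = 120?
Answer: I*sqrt(804334302368656626)/742974 ≈ 1207.1*I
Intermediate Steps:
b = -40 (b = -1/3*120 = -40)
t = -1248468248483/742974 (t = -1680366 - 1/(-742974) = -1680366 - 1*(-1/742974) = -1680366 + 1/742974 = -1248468248483/742974 ≈ -1.6804e+6)
Y = 223266 (Y = -293*(-722 - 40) = -293*(-762) = 223266)
sqrt(t + Y) = sqrt(-1248468248483/742974 + 223266) = sqrt(-1082587415399/742974) = I*sqrt(804334302368656626)/742974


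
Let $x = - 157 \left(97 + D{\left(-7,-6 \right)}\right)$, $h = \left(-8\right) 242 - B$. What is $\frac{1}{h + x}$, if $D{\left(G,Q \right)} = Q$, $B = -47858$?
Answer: $\frac{1}{31635} \approx 3.1611 \cdot 10^{-5}$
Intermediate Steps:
$h = 45922$ ($h = \left(-8\right) 242 - -47858 = -1936 + 47858 = 45922$)
$x = -14287$ ($x = - 157 \left(97 - 6\right) = \left(-157\right) 91 = -14287$)
$\frac{1}{h + x} = \frac{1}{45922 - 14287} = \frac{1}{31635}$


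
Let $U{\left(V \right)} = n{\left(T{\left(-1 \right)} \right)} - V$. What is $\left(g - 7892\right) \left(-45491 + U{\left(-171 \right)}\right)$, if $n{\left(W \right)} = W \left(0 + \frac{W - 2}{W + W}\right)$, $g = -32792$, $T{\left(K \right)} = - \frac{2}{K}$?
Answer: $1843798880$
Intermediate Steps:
$n{\left(W \right)} = -1 + \frac{W}{2}$ ($n{\left(W \right)} = W \left(0 + \frac{-2 + W}{2 W}\right) = W \frac{-2 + W}{2 W} = -1 + \frac{W}{2}$)
$U{\left(V \right)} = - V$ ($U{\left(V \right)} = \left(-1 + \frac{\left(-2\right) \frac{1}{-1}}{2}\right) - V = \left(-1 + \frac{\left(-2\right) \left(-1\right)}{2}\right) - V = \left(-1 + \frac{1}{2} \cdot 2\right) - V = \left(-1 + 1\right) - V = 0 - V = - V$)
$\left(g - 7892\right) \left(-45491 + U{\left(-171 \right)}\right) = \left(-32792 - 7892\right) \left(-45491 - -171\right) = - 40684 \left(-45491 + 171\right) = \left(-40684\right) \left(-45320\right) = 1843798880$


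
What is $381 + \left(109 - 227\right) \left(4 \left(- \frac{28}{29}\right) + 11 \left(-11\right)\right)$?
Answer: $\frac{438327}{29} \approx 15115.0$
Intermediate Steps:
$381 + \left(109 - 227\right) \left(4 \left(- \frac{28}{29}\right) + 11 \left(-11\right)\right) = 381 - 118 \left(4 \left(\left(-28\right) \frac{1}{29}\right) - 121\right) = 381 - 118 \left(4 \left(- \frac{28}{29}\right) - 121\right) = 381 - 118 \left(- \frac{112}{29} - 121\right) = 381 - - \frac{427278}{29} = 381 + \frac{427278}{29} = \frac{438327}{29}$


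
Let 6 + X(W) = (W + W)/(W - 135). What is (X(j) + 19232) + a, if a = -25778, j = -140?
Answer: -360304/55 ≈ -6551.0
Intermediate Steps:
X(W) = -6 + 2*W/(-135 + W) (X(W) = -6 + (W + W)/(W - 135) = -6 + (2*W)/(-135 + W) = -6 + 2*W/(-135 + W))
(X(j) + 19232) + a = (2*(405 - 2*(-140))/(-135 - 140) + 19232) - 25778 = (2*(405 + 280)/(-275) + 19232) - 25778 = (2*(-1/275)*685 + 19232) - 25778 = (-274/55 + 19232) - 25778 = 1057486/55 - 25778 = -360304/55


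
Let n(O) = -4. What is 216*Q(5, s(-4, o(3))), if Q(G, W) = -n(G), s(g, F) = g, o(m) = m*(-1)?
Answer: 864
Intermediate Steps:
o(m) = -m
Q(G, W) = 4 (Q(G, W) = -1*(-4) = 4)
216*Q(5, s(-4, o(3))) = 216*4 = 864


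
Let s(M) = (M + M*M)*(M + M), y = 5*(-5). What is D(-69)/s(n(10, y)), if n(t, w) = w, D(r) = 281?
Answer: -281/30000 ≈ -0.0093667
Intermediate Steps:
y = -25
s(M) = 2*M*(M + M²) (s(M) = (M + M²)*(2*M) = 2*M*(M + M²))
D(-69)/s(n(10, y)) = 281/((2*(-25)²*(1 - 25))) = 281/((2*625*(-24))) = 281/(-30000) = 281*(-1/30000) = -281/30000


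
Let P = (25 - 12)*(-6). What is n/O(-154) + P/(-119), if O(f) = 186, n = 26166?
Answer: 521377/3689 ≈ 141.33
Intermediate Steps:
P = -78 (P = 13*(-6) = -78)
n/O(-154) + P/(-119) = 26166/186 - 78/(-119) = 26166*(1/186) - 78*(-1/119) = 4361/31 + 78/119 = 521377/3689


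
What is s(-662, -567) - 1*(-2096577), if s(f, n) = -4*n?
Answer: 2098845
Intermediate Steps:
s(-662, -567) - 1*(-2096577) = -4*(-567) - 1*(-2096577) = 2268 + 2096577 = 2098845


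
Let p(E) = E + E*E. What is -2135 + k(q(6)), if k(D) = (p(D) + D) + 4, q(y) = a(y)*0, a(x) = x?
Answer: -2131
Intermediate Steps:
p(E) = E + E²
q(y) = 0 (q(y) = y*0 = 0)
k(D) = 4 + D + D*(1 + D) (k(D) = (D*(1 + D) + D) + 4 = (D + D*(1 + D)) + 4 = 4 + D + D*(1 + D))
-2135 + k(q(6)) = -2135 + (4 + 0 + 0*(1 + 0)) = -2135 + (4 + 0 + 0*1) = -2135 + (4 + 0 + 0) = -2135 + 4 = -2131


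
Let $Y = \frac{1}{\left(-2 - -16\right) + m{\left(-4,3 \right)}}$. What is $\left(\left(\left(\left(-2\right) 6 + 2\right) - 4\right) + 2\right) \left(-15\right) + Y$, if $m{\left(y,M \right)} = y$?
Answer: $\frac{1801}{10} \approx 180.1$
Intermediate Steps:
$Y = \frac{1}{10}$ ($Y = \frac{1}{\left(-2 - -16\right) - 4} = \frac{1}{\left(-2 + 16\right) - 4} = \frac{1}{14 - 4} = \frac{1}{10} \approx 0.1$)
$\left(\left(\left(\left(-2\right) 6 + 2\right) - 4\right) + 2\right) \left(-15\right) + Y = \left(\left(\left(\left(-2\right) 6 + 2\right) - 4\right) + 2\right) \left(-15\right) + \frac{1}{10} = \left(\left(\left(-12 + 2\right) - 4\right) + 2\right) \left(-15\right) + \frac{1}{10} = \left(\left(-10 - 4\right) + 2\right) \left(-15\right) + \frac{1}{10} = \left(-14 + 2\right) \left(-15\right) + \frac{1}{10} = \left(-12\right) \left(-15\right) + \frac{1}{10} = 180 + \frac{1}{10} = \frac{1801}{10}$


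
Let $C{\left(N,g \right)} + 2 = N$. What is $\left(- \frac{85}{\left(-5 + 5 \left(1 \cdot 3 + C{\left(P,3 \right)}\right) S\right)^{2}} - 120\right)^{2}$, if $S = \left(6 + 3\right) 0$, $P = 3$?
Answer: $\frac{380689}{25} \approx 15228.0$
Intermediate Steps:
$S = 0$ ($S = 9 \cdot 0 = 0$)
$C{\left(N,g \right)} = -2 + N$
$\left(- \frac{85}{\left(-5 + 5 \left(1 \cdot 3 + C{\left(P,3 \right)}\right) S\right)^{2}} - 120\right)^{2} = \left(- \frac{85}{\left(-5 + 5 \left(1 \cdot 3 + \left(-2 + 3\right)\right) 0\right)^{2}} - 120\right)^{2} = \left(- \frac{85}{\left(-5 + 5 \left(3 + 1\right) 0\right)^{2}} - 120\right)^{2} = \left(- \frac{85}{\left(-5 + 5 \cdot 4 \cdot 0\right)^{2}} - 120\right)^{2} = \left(- \frac{85}{\left(-5 + 20 \cdot 0\right)^{2}} - 120\right)^{2} = \left(- \frac{85}{\left(-5 + 0\right)^{2}} - 120\right)^{2} = \left(- \frac{85}{\left(-5\right)^{2}} - 120\right)^{2} = \left(- \frac{85}{25} - 120\right)^{2} = \left(\left(-85\right) \frac{1}{25} - 120\right)^{2} = \left(- \frac{17}{5} - 120\right)^{2} = \left(- \frac{617}{5}\right)^{2} = \frac{380689}{25}$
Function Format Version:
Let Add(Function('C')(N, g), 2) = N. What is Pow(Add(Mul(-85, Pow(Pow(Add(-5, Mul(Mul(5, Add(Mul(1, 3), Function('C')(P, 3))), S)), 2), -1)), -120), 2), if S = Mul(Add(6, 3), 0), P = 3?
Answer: Rational(380689, 25) ≈ 15228.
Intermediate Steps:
S = 0 (S = Mul(9, 0) = 0)
Function('C')(N, g) = Add(-2, N)
Pow(Add(Mul(-85, Pow(Pow(Add(-5, Mul(Mul(5, Add(Mul(1, 3), Function('C')(P, 3))), S)), 2), -1)), -120), 2) = Pow(Add(Mul(-85, Pow(Pow(Add(-5, Mul(Mul(5, Add(Mul(1, 3), Add(-2, 3))), 0)), 2), -1)), -120), 2) = Pow(Add(Mul(-85, Pow(Pow(Add(-5, Mul(Mul(5, Add(3, 1)), 0)), 2), -1)), -120), 2) = Pow(Add(Mul(-85, Pow(Pow(Add(-5, Mul(Mul(5, 4), 0)), 2), -1)), -120), 2) = Pow(Add(Mul(-85, Pow(Pow(Add(-5, Mul(20, 0)), 2), -1)), -120), 2) = Pow(Add(Mul(-85, Pow(Pow(Add(-5, 0), 2), -1)), -120), 2) = Pow(Add(Mul(-85, Pow(Pow(-5, 2), -1)), -120), 2) = Pow(Add(Mul(-85, Pow(25, -1)), -120), 2) = Pow(Add(Mul(-85, Rational(1, 25)), -120), 2) = Pow(Add(Rational(-17, 5), -120), 2) = Pow(Rational(-617, 5), 2) = Rational(380689, 25)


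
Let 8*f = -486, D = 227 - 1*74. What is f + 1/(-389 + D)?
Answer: -7169/118 ≈ -60.754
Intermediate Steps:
D = 153 (D = 227 - 74 = 153)
f = -243/4 (f = (1/8)*(-486) = -243/4 ≈ -60.750)
f + 1/(-389 + D) = -243/4 + 1/(-389 + 153) = -243/4 + 1/(-236) = -243/4 - 1/236 = -7169/118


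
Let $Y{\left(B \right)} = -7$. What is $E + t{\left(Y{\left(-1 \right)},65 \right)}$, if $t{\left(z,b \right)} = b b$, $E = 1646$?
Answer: $5871$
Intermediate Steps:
$t{\left(z,b \right)} = b^{2}$
$E + t{\left(Y{\left(-1 \right)},65 \right)} = 1646 + 65^{2} = 1646 + 4225 = 5871$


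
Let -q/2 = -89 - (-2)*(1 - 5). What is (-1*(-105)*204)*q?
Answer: 4155480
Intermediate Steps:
q = 194 (q = -2*(-89 - (-2)*(1 - 5)) = -2*(-89 - (-2)*(-4)) = -2*(-89 - 1*8) = -2*(-89 - 8) = -2*(-97) = 194)
(-1*(-105)*204)*q = (-1*(-105)*204)*194 = (105*204)*194 = 21420*194 = 4155480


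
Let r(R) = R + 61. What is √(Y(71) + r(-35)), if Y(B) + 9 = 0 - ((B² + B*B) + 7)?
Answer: 2*I*√2518 ≈ 100.36*I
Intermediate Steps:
Y(B) = -16 - 2*B² (Y(B) = -9 + (0 - ((B² + B*B) + 7)) = -9 + (0 - ((B² + B²) + 7)) = -9 + (0 - (2*B² + 7)) = -9 + (0 - (7 + 2*B²)) = -9 + (0 + (-7 - 2*B²)) = -9 + (-7 - 2*B²) = -16 - 2*B²)
r(R) = 61 + R
√(Y(71) + r(-35)) = √((-16 - 2*71²) + (61 - 35)) = √((-16 - 2*5041) + 26) = √((-16 - 10082) + 26) = √(-10098 + 26) = √(-10072) = 2*I*√2518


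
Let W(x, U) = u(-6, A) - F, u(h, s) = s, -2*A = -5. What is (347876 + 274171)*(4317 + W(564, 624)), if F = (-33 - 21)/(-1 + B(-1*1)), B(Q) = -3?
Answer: 2678534382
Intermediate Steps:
A = 5/2 (A = -½*(-5) = 5/2 ≈ 2.5000)
F = 27/2 (F = (-33 - 21)/(-1 - 3) = -54/(-4) = -54*(-¼) = 27/2 ≈ 13.500)
W(x, U) = -11 (W(x, U) = 5/2 - 1*27/2 = 5/2 - 27/2 = -11)
(347876 + 274171)*(4317 + W(564, 624)) = (347876 + 274171)*(4317 - 11) = 622047*4306 = 2678534382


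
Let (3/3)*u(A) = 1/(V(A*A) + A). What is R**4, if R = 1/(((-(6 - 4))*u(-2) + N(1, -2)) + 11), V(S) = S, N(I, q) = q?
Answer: 1/4096 ≈ 0.00024414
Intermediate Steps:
u(A) = 1/(A + A**2) (u(A) = 1/(A*A + A) = 1/(A**2 + A) = 1/(A + A**2))
R = 1/8 (R = 1/(((-(6 - 4))*(1/((-2)*(1 - 2))) - 2) + 11) = 1/(((-1*2)*(-1/2/(-1)) - 2) + 11) = 1/((-(-1)*(-1) - 2) + 11) = 1/((-2*1/2 - 2) + 11) = 1/((-1 - 2) + 11) = 1/(-3 + 11) = 1/8 ≈ 0.12500)
R**4 = (1/8)**4 = 1/4096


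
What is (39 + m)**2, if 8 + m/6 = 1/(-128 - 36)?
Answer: 549081/6724 ≈ 81.660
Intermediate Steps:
m = -3939/82 (m = -48 + 6/(-128 - 36) = -48 + 6/(-164) = -48 + 6*(-1/164) = -48 - 3/82 = -3939/82 ≈ -48.037)
(39 + m)**2 = (39 - 3939/82)**2 = (-741/82)**2 = 549081/6724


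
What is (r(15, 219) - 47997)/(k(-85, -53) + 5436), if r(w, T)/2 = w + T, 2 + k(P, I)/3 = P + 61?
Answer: -15843/1786 ≈ -8.8707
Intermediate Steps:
k(P, I) = 177 + 3*P (k(P, I) = -6 + 3*(P + 61) = -6 + 3*(61 + P) = -6 + (183 + 3*P) = 177 + 3*P)
r(w, T) = 2*T + 2*w (r(w, T) = 2*(w + T) = 2*(T + w) = 2*T + 2*w)
(r(15, 219) - 47997)/(k(-85, -53) + 5436) = ((2*219 + 2*15) - 47997)/((177 + 3*(-85)) + 5436) = ((438 + 30) - 47997)/((177 - 255) + 5436) = (468 - 47997)/(-78 + 5436) = -47529/5358 = -47529*1/5358 = -15843/1786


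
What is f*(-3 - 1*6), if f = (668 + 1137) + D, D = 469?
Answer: -20466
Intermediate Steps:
f = 2274 (f = (668 + 1137) + 469 = 1805 + 469 = 2274)
f*(-3 - 1*6) = 2274*(-3 - 1*6) = 2274*(-3 - 6) = 2274*(-9) = -20466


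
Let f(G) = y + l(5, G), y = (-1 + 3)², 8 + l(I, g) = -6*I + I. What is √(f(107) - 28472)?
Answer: I*√28501 ≈ 168.82*I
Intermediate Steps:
l(I, g) = -8 - 5*I (l(I, g) = -8 + (-6*I + I) = -8 - 5*I)
y = 4 (y = 2² = 4)
f(G) = -29 (f(G) = 4 + (-8 - 5*5) = 4 + (-8 - 25) = 4 - 33 = -29)
√(f(107) - 28472) = √(-29 - 28472) = √(-28501) = I*√28501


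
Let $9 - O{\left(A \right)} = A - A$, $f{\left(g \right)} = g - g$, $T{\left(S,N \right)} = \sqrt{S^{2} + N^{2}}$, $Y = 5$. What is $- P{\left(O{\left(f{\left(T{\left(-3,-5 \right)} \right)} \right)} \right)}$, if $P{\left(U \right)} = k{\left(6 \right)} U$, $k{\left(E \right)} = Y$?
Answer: $-45$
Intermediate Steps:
$k{\left(E \right)} = 5$
$T{\left(S,N \right)} = \sqrt{N^{2} + S^{2}}$
$f{\left(g \right)} = 0$
$O{\left(A \right)} = 9$ ($O{\left(A \right)} = 9 - \left(A - A\right) = 9 - 0 = 9 + 0 = 9$)
$P{\left(U \right)} = 5 U$
$- P{\left(O{\left(f{\left(T{\left(-3,-5 \right)} \right)} \right)} \right)} = - 5 \cdot 9 = \left(-1\right) 45 = -45$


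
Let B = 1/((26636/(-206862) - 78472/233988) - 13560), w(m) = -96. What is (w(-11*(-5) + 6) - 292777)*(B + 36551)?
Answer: -5740451332282822328397/536250167708 ≈ -1.0705e+10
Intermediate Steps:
B = -39545119/536250167708 (B = 1/((26636*(-1/206862) - 78472*1/233988) - 13560) = 1/((-13318/103431 - 1154/3441) - 13560) = 1/(-18354068/39545119 - 13560) = 1/(-536250167708/39545119) = -39545119/536250167708 ≈ -7.3744e-5)
(w(-11*(-5) + 6) - 292777)*(B + 36551) = (-96 - 292777)*(-39545119/536250167708 + 36551) = -292873*19600479840349989/536250167708 = -5740451332282822328397/536250167708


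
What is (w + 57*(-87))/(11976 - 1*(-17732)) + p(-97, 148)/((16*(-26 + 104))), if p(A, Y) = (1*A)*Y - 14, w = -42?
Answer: -18047717/1544816 ≈ -11.683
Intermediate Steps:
p(A, Y) = -14 + A*Y (p(A, Y) = A*Y - 14 = -14 + A*Y)
(w + 57*(-87))/(11976 - 1*(-17732)) + p(-97, 148)/((16*(-26 + 104))) = (-42 + 57*(-87))/(11976 - 1*(-17732)) + (-14 - 97*148)/((16*(-26 + 104))) = (-42 - 4959)/(11976 + 17732) + (-14 - 14356)/((16*78)) = -5001/29708 - 14370/1248 = -5001*1/29708 - 14370*1/1248 = -5001/29708 - 2395/208 = -18047717/1544816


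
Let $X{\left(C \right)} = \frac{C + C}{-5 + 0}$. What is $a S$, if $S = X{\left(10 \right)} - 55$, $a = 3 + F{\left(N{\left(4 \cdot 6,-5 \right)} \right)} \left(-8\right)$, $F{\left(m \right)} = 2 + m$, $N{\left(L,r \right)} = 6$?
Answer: $3599$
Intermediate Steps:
$X{\left(C \right)} = - \frac{2 C}{5}$ ($X{\left(C \right)} = \frac{2 C}{-5} = 2 C \left(- \frac{1}{5}\right) = - \frac{2 C}{5}$)
$a = -61$ ($a = 3 + \left(2 + 6\right) \left(-8\right) = 3 + 8 \left(-8\right) = 3 - 64 = -61$)
$S = -59$ ($S = \left(- \frac{2}{5}\right) 10 - 55 = -4 - 55 = -59$)
$a S = \left(-61\right) \left(-59\right) = 3599$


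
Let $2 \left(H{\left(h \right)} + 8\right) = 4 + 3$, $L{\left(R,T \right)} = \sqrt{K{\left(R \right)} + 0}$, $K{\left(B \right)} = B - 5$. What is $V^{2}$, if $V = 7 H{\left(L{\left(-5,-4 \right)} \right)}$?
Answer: $\frac{3969}{4} \approx 992.25$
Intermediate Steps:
$K{\left(B \right)} = -5 + B$
$L{\left(R,T \right)} = \sqrt{-5 + R}$ ($L{\left(R,T \right)} = \sqrt{\left(-5 + R\right) + 0} = \sqrt{-5 + R}$)
$H{\left(h \right)} = - \frac{9}{2}$ ($H{\left(h \right)} = -8 + \frac{4 + 3}{2} = -8 + \frac{1}{2} \cdot 7 = -8 + \frac{7}{2} = - \frac{9}{2}$)
$V = - \frac{63}{2}$ ($V = 7 \left(- \frac{9}{2}\right) = - \frac{63}{2} \approx -31.5$)
$V^{2} = \left(- \frac{63}{2}\right)^{2} = \frac{3969}{4}$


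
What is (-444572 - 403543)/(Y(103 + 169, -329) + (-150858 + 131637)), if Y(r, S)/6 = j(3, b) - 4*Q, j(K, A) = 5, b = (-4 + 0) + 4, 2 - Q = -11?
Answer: 94235/2167 ≈ 43.486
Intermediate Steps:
Q = 13 (Q = 2 - 1*(-11) = 2 + 11 = 13)
b = 0 (b = -4 + 4 = 0)
Y(r, S) = -282 (Y(r, S) = 6*(5 - 4*13) = 6*(5 - 52) = 6*(-47) = -282)
(-444572 - 403543)/(Y(103 + 169, -329) + (-150858 + 131637)) = (-444572 - 403543)/(-282 + (-150858 + 131637)) = -848115/(-282 - 19221) = -848115/(-19503) = -848115*(-1/19503) = 94235/2167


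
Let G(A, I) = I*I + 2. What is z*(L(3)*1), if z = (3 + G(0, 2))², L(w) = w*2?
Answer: 486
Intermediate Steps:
G(A, I) = 2 + I² (G(A, I) = I² + 2 = 2 + I²)
L(w) = 2*w
z = 81 (z = (3 + (2 + 2²))² = (3 + (2 + 4))² = (3 + 6)² = 9² = 81)
z*(L(3)*1) = 81*((2*3)*1) = 81*(6*1) = 81*6 = 486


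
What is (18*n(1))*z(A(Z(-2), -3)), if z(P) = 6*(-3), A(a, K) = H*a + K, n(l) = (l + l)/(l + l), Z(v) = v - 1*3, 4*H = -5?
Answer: -324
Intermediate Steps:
H = -5/4 (H = (¼)*(-5) = -5/4 ≈ -1.2500)
Z(v) = -3 + v (Z(v) = v - 3 = -3 + v)
n(l) = 1 (n(l) = (2*l)/((2*l)) = (2*l)*(1/(2*l)) = 1)
A(a, K) = K - 5*a/4 (A(a, K) = -5*a/4 + K = K - 5*a/4)
z(P) = -18
(18*n(1))*z(A(Z(-2), -3)) = (18*1)*(-18) = 18*(-18) = -324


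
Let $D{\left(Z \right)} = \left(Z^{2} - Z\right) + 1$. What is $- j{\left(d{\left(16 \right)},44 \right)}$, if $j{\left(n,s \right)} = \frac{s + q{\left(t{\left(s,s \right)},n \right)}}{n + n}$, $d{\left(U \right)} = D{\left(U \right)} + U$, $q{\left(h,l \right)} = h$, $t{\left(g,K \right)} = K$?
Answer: $- \frac{44}{257} \approx -0.17121$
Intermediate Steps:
$D{\left(Z \right)} = 1 + Z^{2} - Z$
$d{\left(U \right)} = 1 + U^{2}$ ($d{\left(U \right)} = \left(1 + U^{2} - U\right) + U = 1 + U^{2}$)
$j{\left(n,s \right)} = \frac{s}{n}$ ($j{\left(n,s \right)} = \frac{s + s}{n + n} = \frac{2 s}{2 n} = 2 s \frac{1}{2 n} = \frac{s}{n}$)
$- j{\left(d{\left(16 \right)},44 \right)} = - \frac{44}{1 + 16^{2}} = - \frac{44}{1 + 256} = - \frac{44}{257}$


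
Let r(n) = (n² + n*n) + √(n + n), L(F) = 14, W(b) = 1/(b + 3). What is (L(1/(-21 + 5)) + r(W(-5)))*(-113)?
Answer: -3277/2 - 113*I ≈ -1638.5 - 113.0*I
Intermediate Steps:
W(b) = 1/(3 + b)
r(n) = 2*n² + √2*√n (r(n) = (n² + n²) + √(2*n) = 2*n² + √2*√n)
(L(1/(-21 + 5)) + r(W(-5)))*(-113) = (14 + (2*(1/(3 - 5))² + √2*√(1/(3 - 5))))*(-113) = (14 + (2*(1/(-2))² + √2*√(1/(-2))))*(-113) = (14 + (2*(-½)² + √2*√(-½)))*(-113) = (14 + (2*(¼) + √2*(I*√2/2)))*(-113) = (14 + (½ + I))*(-113) = (29/2 + I)*(-113) = -3277/2 - 113*I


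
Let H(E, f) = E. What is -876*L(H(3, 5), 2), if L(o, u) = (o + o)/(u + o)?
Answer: -5256/5 ≈ -1051.2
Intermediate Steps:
L(o, u) = 2*o/(o + u) (L(o, u) = (2*o)/(o + u) = 2*o/(o + u))
-876*L(H(3, 5), 2) = -1752*3/(3 + 2) = -1752*3/5 = -876*6/5 = -5256/5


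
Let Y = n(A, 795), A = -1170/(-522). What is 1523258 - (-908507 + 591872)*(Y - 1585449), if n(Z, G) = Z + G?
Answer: -14550885903653/29 ≈ -5.0175e+11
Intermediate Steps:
A = 65/29 (A = -1170*(-1/522) = 65/29 ≈ 2.2414)
n(Z, G) = G + Z
Y = 23120/29 (Y = 795 + 65/29 = 23120/29 ≈ 797.24)
1523258 - (-908507 + 591872)*(Y - 1585449) = 1523258 - (-908507 + 591872)*(23120/29 - 1585449) = 1523258 - (-316635)*(-45954901)/29 = 1523258 - 1*14550930078135/29 = 1523258 - 14550930078135/29 = -14550885903653/29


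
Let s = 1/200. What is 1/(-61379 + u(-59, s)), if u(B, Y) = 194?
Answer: -1/61185 ≈ -1.6344e-5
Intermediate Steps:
s = 1/200 ≈ 0.0050000
1/(-61379 + u(-59, s)) = 1/(-61379 + 194) = 1/(-61185) = -1/61185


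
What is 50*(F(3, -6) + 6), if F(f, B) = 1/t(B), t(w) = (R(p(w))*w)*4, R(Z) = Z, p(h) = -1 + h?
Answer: 25225/84 ≈ 300.30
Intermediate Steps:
t(w) = 4*w*(-1 + w) (t(w) = ((-1 + w)*w)*4 = (w*(-1 + w))*4 = 4*w*(-1 + w))
F(f, B) = 1/(4*B*(-1 + B))
50*(F(3, -6) + 6) = 50*((1/4)/(-6*(-1 - 6)) + 6) = 50*((1/4)*(-1/6)/(-7) + 6) = 50*((1/4)*(-1/6)*(-1/7) + 6) = 50*(1/168 + 6) = 50*(1009/168) = 25225/84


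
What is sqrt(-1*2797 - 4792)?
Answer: I*sqrt(7589) ≈ 87.115*I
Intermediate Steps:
sqrt(-1*2797 - 4792) = sqrt(-2797 - 4792) = sqrt(-7589) = I*sqrt(7589)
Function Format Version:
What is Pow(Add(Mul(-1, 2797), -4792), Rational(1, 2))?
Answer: Mul(I, Pow(7589, Rational(1, 2))) ≈ Mul(87.115, I)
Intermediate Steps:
Pow(Add(Mul(-1, 2797), -4792), Rational(1, 2)) = Pow(Add(-2797, -4792), Rational(1, 2)) = Pow(-7589, Rational(1, 2)) = Mul(I, Pow(7589, Rational(1, 2)))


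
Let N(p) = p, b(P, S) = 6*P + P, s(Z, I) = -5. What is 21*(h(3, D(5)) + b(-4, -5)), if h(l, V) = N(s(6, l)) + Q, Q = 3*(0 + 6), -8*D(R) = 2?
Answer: -315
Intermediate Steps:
D(R) = -¼ (D(R) = -⅛*2 = -¼)
Q = 18 (Q = 3*6 = 18)
b(P, S) = 7*P
h(l, V) = 13 (h(l, V) = -5 + 18 = 13)
21*(h(3, D(5)) + b(-4, -5)) = 21*(13 + 7*(-4)) = 21*(13 - 28) = 21*(-15) = -315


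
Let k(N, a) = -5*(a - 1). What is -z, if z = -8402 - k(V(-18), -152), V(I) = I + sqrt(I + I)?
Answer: 9167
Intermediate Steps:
V(I) = I + sqrt(2)*sqrt(I) (V(I) = I + sqrt(2*I) = I + sqrt(2)*sqrt(I))
k(N, a) = 5 - 5*a (k(N, a) = -5*(-1 + a) = 5 - 5*a)
z = -9167 (z = -8402 - (5 - 5*(-152)) = -8402 - (5 + 760) = -8402 - 1*765 = -8402 - 765 = -9167)
-z = -1*(-9167) = 9167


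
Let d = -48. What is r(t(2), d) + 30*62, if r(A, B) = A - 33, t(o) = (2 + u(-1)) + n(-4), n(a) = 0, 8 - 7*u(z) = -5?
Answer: 12816/7 ≈ 1830.9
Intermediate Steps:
u(z) = 13/7 (u(z) = 8/7 - 1/7*(-5) = 8/7 + 5/7 = 13/7)
t(o) = 27/7 (t(o) = (2 + 13/7) + 0 = 27/7 + 0 = 27/7)
r(A, B) = -33 + A
r(t(2), d) + 30*62 = (-33 + 27/7) + 30*62 = -204/7 + 1860 = 12816/7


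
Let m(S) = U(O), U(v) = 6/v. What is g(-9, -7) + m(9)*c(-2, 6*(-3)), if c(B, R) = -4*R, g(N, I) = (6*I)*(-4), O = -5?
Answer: 408/5 ≈ 81.600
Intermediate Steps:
m(S) = -6/5 (m(S) = 6/(-5) = 6*(-⅕) = -6/5)
g(N, I) = -24*I
g(-9, -7) + m(9)*c(-2, 6*(-3)) = -24*(-7) - (-24)*6*(-3)/5 = 168 - (-24)*(-18)/5 = 168 - 6/5*72 = 168 - 432/5 = 408/5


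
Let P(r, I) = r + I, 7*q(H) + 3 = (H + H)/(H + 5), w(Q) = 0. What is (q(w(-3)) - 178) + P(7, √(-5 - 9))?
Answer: -1200/7 + I*√14 ≈ -171.43 + 3.7417*I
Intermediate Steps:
q(H) = -3/7 + 2*H/(7*(5 + H)) (q(H) = -3/7 + ((H + H)/(H + 5))/7 = -3/7 + ((2*H)/(5 + H))/7 = -3/7 + (2*H/(5 + H))/7 = -3/7 + 2*H/(7*(5 + H)))
P(r, I) = I + r
(q(w(-3)) - 178) + P(7, √(-5 - 9)) = ((-15 - 1*0)/(7*(5 + 0)) - 178) + (√(-5 - 9) + 7) = ((⅐)*(-15 + 0)/5 - 178) + (√(-14) + 7) = ((⅐)*(⅕)*(-15) - 178) + (I*√14 + 7) = (-3/7 - 178) + (7 + I*√14) = -1249/7 + (7 + I*√14) = -1200/7 + I*√14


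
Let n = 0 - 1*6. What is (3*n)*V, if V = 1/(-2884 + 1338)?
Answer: 9/773 ≈ 0.011643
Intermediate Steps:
n = -6 (n = 0 - 6 = -6)
V = -1/1546 (V = 1/(-1546) = -1/1546 ≈ -0.00064683)
(3*n)*V = (3*(-6))*(-1/1546) = -18*(-1/1546) = 9/773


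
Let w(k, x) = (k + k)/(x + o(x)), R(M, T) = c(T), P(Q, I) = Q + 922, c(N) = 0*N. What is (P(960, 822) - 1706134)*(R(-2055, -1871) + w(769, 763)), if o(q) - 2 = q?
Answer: -327642447/191 ≈ -1.7154e+6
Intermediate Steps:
c(N) = 0
o(q) = 2 + q
P(Q, I) = 922 + Q
R(M, T) = 0
w(k, x) = 2*k/(2 + 2*x) (w(k, x) = (k + k)/(x + (2 + x)) = (2*k)/(2 + 2*x) = 2*k/(2 + 2*x))
(P(960, 822) - 1706134)*(R(-2055, -1871) + w(769, 763)) = ((922 + 960) - 1706134)*(0 + 769/(1 + 763)) = (1882 - 1706134)*(0 + 769/764) = -1704252*(0 + 769*(1/764)) = -1704252*(0 + 769/764) = -1704252*769/764 = -327642447/191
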